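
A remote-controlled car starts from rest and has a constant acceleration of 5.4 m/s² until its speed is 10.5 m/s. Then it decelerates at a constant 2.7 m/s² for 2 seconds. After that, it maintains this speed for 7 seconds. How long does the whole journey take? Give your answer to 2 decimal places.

10.94 s

Phase 1 (accelerating): v₀ = 0 m/s, a = 5.4 m/s².
v = v₀ + at → t = (10.5 − 0) / 5.4 = 1.94 s
v² = v₀² + 2aΔx → Δx = (10.5² − 0²)/(2·5.4) = 10.2 m

Phase 2 (decelerating): v₀ = 10.5 m/s, a = -2.7 m/s².
v = v₀ + at = 10.5 + (-2.7)(2) = 5.10 m/s
Δx = v₀t + ½at² = 10.5·2 + 0.5·-2.7·2² = 15.6 m

Phase 3 (constant speed): v₀ = 5.10 m/s, a = 0 m/s².
v = v₀ + at = 5.10 + (0)(7) = 5.10 m/s
Δx = v₀t + ½at² = 5.10·7 + 0.5·0·7² = 35.7 m
Total time = 1.94 + 2.00 + 7.00 = 10.9 s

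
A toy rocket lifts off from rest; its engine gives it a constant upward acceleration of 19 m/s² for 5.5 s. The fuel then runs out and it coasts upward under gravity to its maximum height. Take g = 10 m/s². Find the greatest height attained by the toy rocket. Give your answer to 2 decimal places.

833.39 m

Phase 1 (powered ascent): v₀ = 0 m/s, a = 19 m/s².
v = v₀ + at = 0 + (19)(5.5) = 104 m/s
Δx = v₀t + ½at² = 0·5.5 + 0.5·19·5.5² = 287 m

Phase 2 (coasting upward): v₀ = 104 m/s, a = -10 m/s².
v = v₀ + at → t = (0 − 104) / -10 = 10.4 s
v² = v₀² + 2aΔx → Δx = (0² − 104²)/(2·-10) = 546 m
Maximum height = 287 + 546 = 833 m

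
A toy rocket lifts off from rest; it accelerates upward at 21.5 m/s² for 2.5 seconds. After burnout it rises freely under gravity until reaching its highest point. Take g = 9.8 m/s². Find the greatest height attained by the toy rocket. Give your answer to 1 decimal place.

Phase 1 (powered ascent): v₀ = 0 m/s, a = 21.5 m/s².
v = v₀ + at = 0 + (21.5)(2.5) = 53.8 m/s
Δx = v₀t + ½at² = 0·2.5 + 0.5·21.5·2.5² = 67.2 m

Phase 2 (coasting upward): v₀ = 53.8 m/s, a = -9.8 m/s².
v = v₀ + at → t = (0 − 53.8) / -9.8 = 5.48 s
v² = v₀² + 2aΔx → Δx = (0² − 53.8²)/(2·-9.8) = 147 m
Maximum height = 67.2 + 147 = 215 m

214.6 m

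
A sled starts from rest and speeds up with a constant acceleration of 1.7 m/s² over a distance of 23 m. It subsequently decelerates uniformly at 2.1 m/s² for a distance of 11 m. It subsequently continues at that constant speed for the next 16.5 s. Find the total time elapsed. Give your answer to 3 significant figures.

Phase 1 (accelerating): v₀ = 0 m/s, a = 1.7 m/s².
v² = v₀² + 2aΔx = 0² + 2·1.7·23 = 78.2 → v = 8.84 m/s
t = (v − v₀)/a = (8.84 − 0)/1.7 = 5.20 s

Phase 2 (decelerating): v₀ = 8.84 m/s, a = -2.1 m/s².
v² = v₀² + 2aΔx = 8.84² + 2·-2.1·11 = 32.0 → v = 5.66 m/s
t = (v − v₀)/a = (5.66 − 8.84)/-2.1 = 1.52 s

Phase 3 (constant speed): v₀ = 5.66 m/s, a = 0 m/s².
v = v₀ + at = 5.66 + (0)(16.5) = 5.66 m/s
Δx = v₀t + ½at² = 5.66·16.5 + 0.5·0·16.5² = 93.3 m
Total time = 5.20 + 1.52 + 16.5 = 23.2 s

23.2 s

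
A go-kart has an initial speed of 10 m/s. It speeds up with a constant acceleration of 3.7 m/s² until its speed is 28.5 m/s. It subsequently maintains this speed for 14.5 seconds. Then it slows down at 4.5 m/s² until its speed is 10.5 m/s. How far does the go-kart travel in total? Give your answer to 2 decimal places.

587.50 m

Phase 1 (accelerating): v₀ = 10.0 m/s, a = 3.7 m/s².
v = v₀ + at → t = (28.5 − 10.0) / 3.7 = 5.00 s
v² = v₀² + 2aΔx → Δx = (28.5² − 10.0²)/(2·3.7) = 96.2 m

Phase 2 (constant speed): v₀ = 28.5 m/s, a = 0 m/s².
v = v₀ + at = 28.5 + (0)(14.5) = 28.5 m/s
Δx = v₀t + ½at² = 28.5·14.5 + 0.5·0·14.5² = 413 m

Phase 3 (decelerating): v₀ = 28.5 m/s, a = -4.5 m/s².
v = v₀ + at → t = (10.5 − 28.5) / -4.5 = 4.00 s
v² = v₀² + 2aΔx → Δx = (10.5² − 28.5²)/(2·-4.5) = 78.0 m
Total distance = 96.2 + 413 + 78.0 = 588 m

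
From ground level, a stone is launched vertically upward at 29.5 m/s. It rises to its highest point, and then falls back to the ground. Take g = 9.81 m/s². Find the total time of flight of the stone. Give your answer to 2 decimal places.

6.01 s

Phase 1 (rising): v₀ = 29.5 m/s, a = -9.81 m/s².
v = v₀ + at → t = (0 − 29.5) / -9.81 = 3.01 s
v² = v₀² + 2aΔx → Δx = (0² − 29.5²)/(2·-9.81) = 44.4 m

Phase 2 (falling): v₀ = 0 m/s, a = -9.81 m/s².
Falls 44.4 m from rest: t = √(2·44.4/9.81) = 3.01 s; v = g·t = 29.5 m/s.
Total time = 3.01 + 3.01 = 6.01 s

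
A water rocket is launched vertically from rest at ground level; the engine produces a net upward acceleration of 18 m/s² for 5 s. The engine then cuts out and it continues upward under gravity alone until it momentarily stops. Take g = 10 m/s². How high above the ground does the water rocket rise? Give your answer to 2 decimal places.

630.00 m

Phase 1 (powered ascent): v₀ = 0 m/s, a = 18 m/s².
v = v₀ + at = 0 + (18)(5) = 90.0 m/s
Δx = v₀t + ½at² = 0·5 + 0.5·18·5² = 225 m

Phase 2 (coasting upward): v₀ = 90.0 m/s, a = -10 m/s².
v = v₀ + at → t = (0 − 90.0) / -10 = 9.00 s
v² = v₀² + 2aΔx → Δx = (0² − 90.0²)/(2·-10) = 405 m
Maximum height = 225 + 405 = 630 m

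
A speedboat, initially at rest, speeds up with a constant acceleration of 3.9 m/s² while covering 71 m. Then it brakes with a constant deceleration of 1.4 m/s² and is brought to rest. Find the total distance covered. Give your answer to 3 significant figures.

269 m

Phase 1 (accelerating): v₀ = 0 m/s, a = 3.9 m/s².
v² = v₀² + 2aΔx = 0² + 2·3.9·71 = 554 → v = 23.5 m/s
t = (v − v₀)/a = (23.5 − 0)/3.9 = 6.03 s

Phase 2 (decelerating): v₀ = 23.5 m/s, a = -1.4 m/s².
v = v₀ + at → t = (0 − 23.5) / -1.4 = 16.8 s
v² = v₀² + 2aΔx → Δx = (0² − 23.5²)/(2·-1.4) = 198 m
Total distance = 71.0 + 198 = 269 m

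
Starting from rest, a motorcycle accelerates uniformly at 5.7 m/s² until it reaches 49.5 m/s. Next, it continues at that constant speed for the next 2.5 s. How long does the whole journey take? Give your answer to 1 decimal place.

11.2 s

Phase 1 (accelerating): v₀ = 0 m/s, a = 5.7 m/s².
v = v₀ + at → t = (49.5 − 0) / 5.7 = 8.68 s
v² = v₀² + 2aΔx → Δx = (49.5² − 0²)/(2·5.7) = 215 m

Phase 2 (constant speed): v₀ = 49.5 m/s, a = 0 m/s².
v = v₀ + at = 49.5 + (0)(2.5) = 49.5 m/s
Δx = v₀t + ½at² = 49.5·2.5 + 0.5·0·2.5² = 124 m
Total time = 8.68 + 2.50 = 11.2 s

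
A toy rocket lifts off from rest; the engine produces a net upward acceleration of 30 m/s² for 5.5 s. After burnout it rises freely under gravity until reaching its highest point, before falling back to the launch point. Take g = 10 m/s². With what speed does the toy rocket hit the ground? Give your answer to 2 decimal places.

190.53 m/s

Phase 1 (powered ascent): v₀ = 0 m/s, a = 30 m/s².
v = v₀ + at = 0 + (30)(5.5) = 165 m/s
Δx = v₀t + ½at² = 0·5.5 + 0.5·30·5.5² = 454 m

Phase 2 (coasting upward): v₀ = 165 m/s, a = -10 m/s².
v = v₀ + at → t = (0 − 165) / -10 = 16.5 s
v² = v₀² + 2aΔx → Δx = (0² − 165²)/(2·-10) = 1360 m

Phase 3 (free fall): v₀ = 0 m/s, a = -10 m/s².
Falls 1820 m from rest: t = √(2·1820/10) = 19.1 s; v = g·t = 191 m/s.
Impact speed = 191 m/s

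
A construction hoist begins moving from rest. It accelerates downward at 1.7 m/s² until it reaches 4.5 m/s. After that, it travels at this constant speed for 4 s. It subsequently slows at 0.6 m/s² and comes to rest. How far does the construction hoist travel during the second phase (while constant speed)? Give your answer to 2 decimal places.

18.00 m

Phase 1 (accelerating): v₀ = 0 m/s, a = 1.7 m/s².
v = v₀ + at → t = (4.5 − 0) / 1.7 = 2.65 s
v² = v₀² + 2aΔx → Δx = (4.5² − 0²)/(2·1.7) = 5.96 m

Phase 2 (constant speed): v₀ = 4.50 m/s, a = 0 m/s².
v = v₀ + at = 4.50 + (0)(4) = 4.50 m/s
Δx = v₀t + ½at² = 4.50·4 + 0.5·0·4² = 18.0 m
Distance in phase 2 = 18.0 m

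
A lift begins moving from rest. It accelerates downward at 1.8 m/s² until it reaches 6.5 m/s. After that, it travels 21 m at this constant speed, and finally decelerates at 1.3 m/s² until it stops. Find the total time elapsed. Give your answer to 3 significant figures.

Phase 1 (accelerating): v₀ = 0 m/s, a = 1.8 m/s².
v = v₀ + at → t = (6.5 − 0) / 1.8 = 3.61 s
v² = v₀² + 2aΔx → Δx = (6.5² − 0²)/(2·1.8) = 11.7 m

Phase 2 (constant speed): v₀ = 6.50 m/s, a = 0 m/s².
Constant speed: t = d/v = 21/6.50 = 3.23 s

Phase 3 (decelerating): v₀ = 6.50 m/s, a = -1.3 m/s².
v = v₀ + at → t = (0 − 6.50) / -1.3 = 5.00 s
v² = v₀² + 2aΔx → Δx = (0² − 6.50²)/(2·-1.3) = 16.2 m
Total time = 3.61 + 3.23 + 5.00 = 11.8 s

11.8 s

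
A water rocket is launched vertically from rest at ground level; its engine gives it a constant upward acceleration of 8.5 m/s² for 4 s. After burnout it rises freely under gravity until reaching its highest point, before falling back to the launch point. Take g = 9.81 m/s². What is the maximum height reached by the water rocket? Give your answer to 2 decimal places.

126.92 m

Phase 1 (powered ascent): v₀ = 0 m/s, a = 8.5 m/s².
v = v₀ + at = 0 + (8.5)(4) = 34.0 m/s
Δx = v₀t + ½at² = 0·4 + 0.5·8.5·4² = 68.0 m

Phase 2 (coasting upward): v₀ = 34.0 m/s, a = -9.81 m/s².
v = v₀ + at → t = (0 − 34.0) / -9.81 = 3.47 s
v² = v₀² + 2aΔx → Δx = (0² − 34.0²)/(2·-9.81) = 58.9 m
Maximum height = 68.0 + 58.9 = 127 m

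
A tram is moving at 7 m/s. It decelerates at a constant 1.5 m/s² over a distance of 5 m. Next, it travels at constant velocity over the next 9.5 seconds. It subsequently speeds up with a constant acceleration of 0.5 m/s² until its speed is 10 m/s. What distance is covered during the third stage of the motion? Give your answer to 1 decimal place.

66.0 m

Phase 1 (decelerating): v₀ = 7.00 m/s, a = -1.5 m/s².
v² = v₀² + 2aΔx = 7.00² + 2·-1.5·5 = 34.0 → v = 5.83 m/s
t = (v − v₀)/a = (5.83 − 7.00)/-1.5 = 0.779 s

Phase 2 (constant speed): v₀ = 5.83 m/s, a = 0 m/s².
v = v₀ + at = 5.83 + (0)(9.5) = 5.83 m/s
Δx = v₀t + ½at² = 5.83·9.5 + 0.5·0·9.5² = 55.4 m

Phase 3 (accelerating): v₀ = 5.83 m/s, a = 0.5 m/s².
v = v₀ + at → t = (10 − 5.83) / 0.5 = 8.34 s
v² = v₀² + 2aΔx → Δx = (10² − 5.83²)/(2·0.5) = 66.0 m
Distance in phase 3 = 66.0 m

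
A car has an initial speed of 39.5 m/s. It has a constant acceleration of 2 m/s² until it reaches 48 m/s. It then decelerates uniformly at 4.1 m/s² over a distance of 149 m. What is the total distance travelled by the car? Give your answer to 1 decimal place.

Phase 1 (accelerating): v₀ = 39.5 m/s, a = 2 m/s².
v = v₀ + at → t = (48 − 39.5) / 2 = 4.25 s
v² = v₀² + 2aΔx → Δx = (48² − 39.5²)/(2·2) = 186 m

Phase 2 (decelerating): v₀ = 48.0 m/s, a = -4.1 m/s².
v² = v₀² + 2aΔx = 48.0² + 2·-4.1·149 = 1080 → v = 32.9 m/s
t = (v − v₀)/a = (32.9 − 48.0)/-4.1 = 3.68 s
Total distance = 186 + 149 = 335 m

334.9 m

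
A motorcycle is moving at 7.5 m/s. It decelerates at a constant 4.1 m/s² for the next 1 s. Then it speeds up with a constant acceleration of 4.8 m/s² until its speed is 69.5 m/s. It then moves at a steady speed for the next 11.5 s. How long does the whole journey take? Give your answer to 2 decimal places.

Phase 1 (decelerating): v₀ = 7.50 m/s, a = -4.1 m/s².
v = v₀ + at = 7.50 + (-4.1)(1) = 3.40 m/s
Δx = v₀t + ½at² = 7.50·1 + 0.5·-4.1·1² = 5.45 m

Phase 2 (accelerating): v₀ = 3.40 m/s, a = 4.8 m/s².
v = v₀ + at → t = (69.5 − 3.40) / 4.8 = 13.8 s
v² = v₀² + 2aΔx → Δx = (69.5² − 3.40²)/(2·4.8) = 502 m

Phase 3 (constant speed): v₀ = 69.5 m/s, a = 0 m/s².
v = v₀ + at = 69.5 + (0)(11.5) = 69.5 m/s
Δx = v₀t + ½at² = 69.5·11.5 + 0.5·0·11.5² = 799 m
Total time = 1.00 + 13.8 + 11.5 = 26.3 s

26.27 s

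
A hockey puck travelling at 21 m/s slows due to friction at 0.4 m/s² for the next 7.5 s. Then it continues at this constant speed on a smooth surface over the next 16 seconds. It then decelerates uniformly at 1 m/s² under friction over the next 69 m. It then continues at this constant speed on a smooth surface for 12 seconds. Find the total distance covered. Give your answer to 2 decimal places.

Phase 1 (decelerating): v₀ = 21.0 m/s, a = -0.4 m/s².
v = v₀ + at = 21.0 + (-0.4)(7.5) = 18.0 m/s
Δx = v₀t + ½at² = 21.0·7.5 + 0.5·-0.4·7.5² = 146 m

Phase 2 (constant speed): v₀ = 18.0 m/s, a = 0 m/s².
v = v₀ + at = 18.0 + (0)(16) = 18.0 m/s
Δx = v₀t + ½at² = 18.0·16 + 0.5·0·16² = 288 m

Phase 3 (decelerating): v₀ = 18.0 m/s, a = -1 m/s².
v² = v₀² + 2aΔx = 18.0² + 2·-1·69 = 186 → v = 13.6 m/s
t = (v − v₀)/a = (13.6 − 18.0)/-1 = 4.36 s

Phase 4 (constant speed): v₀ = 13.6 m/s, a = 0 m/s².
v = v₀ + at = 13.6 + (0)(12) = 13.6 m/s
Δx = v₀t + ½at² = 13.6·12 + 0.5·0·12² = 164 m
Total distance = 146 + 288 + 69.0 + 164 = 667 m

666.91 m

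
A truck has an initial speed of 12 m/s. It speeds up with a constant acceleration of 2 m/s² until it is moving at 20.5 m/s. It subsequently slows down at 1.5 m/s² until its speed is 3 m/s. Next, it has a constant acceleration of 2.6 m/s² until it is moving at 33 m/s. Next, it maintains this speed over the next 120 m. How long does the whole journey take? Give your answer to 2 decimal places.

Phase 1 (accelerating): v₀ = 12.0 m/s, a = 2 m/s².
v = v₀ + at → t = (20.5 − 12.0) / 2 = 4.25 s
v² = v₀² + 2aΔx → Δx = (20.5² − 12.0²)/(2·2) = 69.1 m

Phase 2 (decelerating): v₀ = 20.5 m/s, a = -1.5 m/s².
v = v₀ + at → t = (3 − 20.5) / -1.5 = 11.7 s
v² = v₀² + 2aΔx → Δx = (3² − 20.5²)/(2·-1.5) = 137 m

Phase 3 (accelerating): v₀ = 3.00 m/s, a = 2.6 m/s².
v = v₀ + at → t = (33 − 3.00) / 2.6 = 11.5 s
v² = v₀² + 2aΔx → Δx = (33² − 3.00²)/(2·2.6) = 208 m

Phase 4 (constant speed): v₀ = 33.0 m/s, a = 0 m/s².
Constant speed: t = d/v = 120/33.0 = 3.64 s
Total time = 4.25 + 11.7 + 11.5 + 3.64 = 31.1 s

31.09 s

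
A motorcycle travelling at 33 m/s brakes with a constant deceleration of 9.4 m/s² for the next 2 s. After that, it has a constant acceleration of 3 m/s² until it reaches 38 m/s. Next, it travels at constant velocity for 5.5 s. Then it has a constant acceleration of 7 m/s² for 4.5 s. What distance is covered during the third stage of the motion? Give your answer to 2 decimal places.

Phase 1 (decelerating): v₀ = 33.0 m/s, a = -9.4 m/s².
v = v₀ + at = 33.0 + (-9.4)(2) = 14.2 m/s
Δx = v₀t + ½at² = 33.0·2 + 0.5·-9.4·2² = 47.2 m

Phase 2 (accelerating): v₀ = 14.2 m/s, a = 3 m/s².
v = v₀ + at → t = (38 − 14.2) / 3 = 7.93 s
v² = v₀² + 2aΔx → Δx = (38² − 14.2²)/(2·3) = 207 m

Phase 3 (constant speed): v₀ = 38.0 m/s, a = 0 m/s².
v = v₀ + at = 38.0 + (0)(5.5) = 38.0 m/s
Δx = v₀t + ½at² = 38.0·5.5 + 0.5·0·5.5² = 209 m
Distance in phase 3 = 209 m

209.00 m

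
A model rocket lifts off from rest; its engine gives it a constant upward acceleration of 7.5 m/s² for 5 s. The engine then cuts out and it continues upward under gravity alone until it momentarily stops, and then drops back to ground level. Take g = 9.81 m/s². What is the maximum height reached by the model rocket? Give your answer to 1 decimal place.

165.4 m

Phase 1 (powered ascent): v₀ = 0 m/s, a = 7.5 m/s².
v = v₀ + at = 0 + (7.5)(5) = 37.5 m/s
Δx = v₀t + ½at² = 0·5 + 0.5·7.5·5² = 93.8 m

Phase 2 (coasting upward): v₀ = 37.5 m/s, a = -9.81 m/s².
v = v₀ + at → t = (0 − 37.5) / -9.81 = 3.82 s
v² = v₀² + 2aΔx → Δx = (0² − 37.5²)/(2·-9.81) = 71.7 m
Maximum height = 93.8 + 71.7 = 165 m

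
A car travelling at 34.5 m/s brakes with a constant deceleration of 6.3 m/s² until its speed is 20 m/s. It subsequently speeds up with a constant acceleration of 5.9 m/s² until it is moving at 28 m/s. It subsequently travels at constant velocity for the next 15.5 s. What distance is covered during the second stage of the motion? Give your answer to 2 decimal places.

32.54 m

Phase 1 (decelerating): v₀ = 34.5 m/s, a = -6.3 m/s².
v = v₀ + at → t = (20 − 34.5) / -6.3 = 2.30 s
v² = v₀² + 2aΔx → Δx = (20² − 34.5²)/(2·-6.3) = 62.7 m

Phase 2 (accelerating): v₀ = 20.0 m/s, a = 5.9 m/s².
v = v₀ + at → t = (28 − 20.0) / 5.9 = 1.36 s
v² = v₀² + 2aΔx → Δx = (28² − 20.0²)/(2·5.9) = 32.5 m
Distance in phase 2 = 32.5 m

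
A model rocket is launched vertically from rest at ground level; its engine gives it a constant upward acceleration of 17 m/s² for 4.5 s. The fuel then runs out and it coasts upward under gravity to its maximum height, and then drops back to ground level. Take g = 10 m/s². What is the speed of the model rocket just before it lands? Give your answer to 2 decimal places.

Phase 1 (powered ascent): v₀ = 0 m/s, a = 17 m/s².
v = v₀ + at = 0 + (17)(4.5) = 76.5 m/s
Δx = v₀t + ½at² = 0·4.5 + 0.5·17·4.5² = 172 m

Phase 2 (coasting upward): v₀ = 76.5 m/s, a = -10 m/s².
v = v₀ + at → t = (0 − 76.5) / -10 = 7.65 s
v² = v₀² + 2aΔx → Δx = (0² − 76.5²)/(2·-10) = 293 m

Phase 3 (free fall): v₀ = 0 m/s, a = -10 m/s².
Falls 465 m from rest: t = √(2·465/10) = 9.64 s; v = g·t = 96.4 m/s.
Impact speed = 96.4 m/s

96.41 m/s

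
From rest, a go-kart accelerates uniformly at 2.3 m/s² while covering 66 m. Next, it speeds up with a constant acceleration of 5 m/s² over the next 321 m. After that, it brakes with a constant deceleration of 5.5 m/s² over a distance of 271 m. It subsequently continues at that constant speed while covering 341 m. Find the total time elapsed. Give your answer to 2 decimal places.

37.30 s

Phase 1 (accelerating): v₀ = 0 m/s, a = 2.3 m/s².
v² = v₀² + 2aΔx = 0² + 2·2.3·66 = 304 → v = 17.4 m/s
t = (v − v₀)/a = (17.4 − 0)/2.3 = 7.58 s

Phase 2 (accelerating): v₀ = 17.4 m/s, a = 5 m/s².
v² = v₀² + 2aΔx = 17.4² + 2·5·321 = 3510 → v = 59.3 m/s
t = (v − v₀)/a = (59.3 − 17.4)/5 = 8.37 s

Phase 3 (decelerating): v₀ = 59.3 m/s, a = -5.5 m/s².
v² = v₀² + 2aΔx = 59.3² + 2·-5.5·271 = 533 → v = 23.1 m/s
t = (v − v₀)/a = (23.1 − 59.3)/-5.5 = 6.58 s

Phase 4 (constant speed): v₀ = 23.1 m/s, a = 0 m/s².
Constant speed: t = d/v = 341/23.1 = 14.8 s
Total time = 7.58 + 8.37 + 6.58 + 14.8 = 37.3 s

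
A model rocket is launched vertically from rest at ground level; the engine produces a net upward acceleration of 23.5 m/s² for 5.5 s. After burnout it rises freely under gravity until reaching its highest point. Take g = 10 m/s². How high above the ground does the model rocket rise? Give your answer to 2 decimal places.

1190.72 m

Phase 1 (powered ascent): v₀ = 0 m/s, a = 23.5 m/s².
v = v₀ + at = 0 + (23.5)(5.5) = 129 m/s
Δx = v₀t + ½at² = 0·5.5 + 0.5·23.5·5.5² = 355 m

Phase 2 (coasting upward): v₀ = 129 m/s, a = -10 m/s².
v = v₀ + at → t = (0 − 129) / -10 = 12.9 s
v² = v₀² + 2aΔx → Δx = (0² − 129²)/(2·-10) = 835 m
Maximum height = 355 + 835 = 1190 m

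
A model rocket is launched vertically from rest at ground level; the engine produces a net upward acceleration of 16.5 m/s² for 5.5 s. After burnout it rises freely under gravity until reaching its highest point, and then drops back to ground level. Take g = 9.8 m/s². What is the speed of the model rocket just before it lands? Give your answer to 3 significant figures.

Phase 1 (powered ascent): v₀ = 0 m/s, a = 16.5 m/s².
v = v₀ + at = 0 + (16.5)(5.5) = 90.8 m/s
Δx = v₀t + ½at² = 0·5.5 + 0.5·16.5·5.5² = 250 m

Phase 2 (coasting upward): v₀ = 90.8 m/s, a = -9.8 m/s².
v = v₀ + at → t = (0 − 90.8) / -9.8 = 9.26 s
v² = v₀² + 2aΔx → Δx = (0² − 90.8²)/(2·-9.8) = 420 m

Phase 3 (free fall): v₀ = 0 m/s, a = -9.8 m/s².
Falls 670 m from rest: t = √(2·670/9.8) = 11.7 s; v = g·t = 115 m/s.
Impact speed = 115 m/s

115 m/s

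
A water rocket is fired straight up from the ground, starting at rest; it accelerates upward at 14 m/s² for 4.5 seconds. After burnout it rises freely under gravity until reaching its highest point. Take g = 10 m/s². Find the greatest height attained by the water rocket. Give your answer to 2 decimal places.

340.20 m

Phase 1 (powered ascent): v₀ = 0 m/s, a = 14 m/s².
v = v₀ + at = 0 + (14)(4.5) = 63.0 m/s
Δx = v₀t + ½at² = 0·4.5 + 0.5·14·4.5² = 142 m

Phase 2 (coasting upward): v₀ = 63.0 m/s, a = -10 m/s².
v = v₀ + at → t = (0 − 63.0) / -10 = 6.30 s
v² = v₀² + 2aΔx → Δx = (0² − 63.0²)/(2·-10) = 198 m
Maximum height = 142 + 198 = 340 m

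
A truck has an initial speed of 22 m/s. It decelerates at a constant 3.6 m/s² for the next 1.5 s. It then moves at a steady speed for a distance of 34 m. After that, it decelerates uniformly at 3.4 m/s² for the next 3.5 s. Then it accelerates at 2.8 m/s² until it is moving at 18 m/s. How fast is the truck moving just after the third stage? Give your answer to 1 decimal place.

4.7 m/s

Phase 1 (decelerating): v₀ = 22.0 m/s, a = -3.6 m/s².
v = v₀ + at = 22.0 + (-3.6)(1.5) = 16.6 m/s
Δx = v₀t + ½at² = 22.0·1.5 + 0.5·-3.6·1.5² = 28.9 m

Phase 2 (constant speed): v₀ = 16.6 m/s, a = 0 m/s².
Constant speed: t = d/v = 34/16.6 = 2.05 s

Phase 3 (decelerating): v₀ = 16.6 m/s, a = -3.4 m/s².
v = v₀ + at = 16.6 + (-3.4)(3.5) = 4.70 m/s
Δx = v₀t + ½at² = 16.6·3.5 + 0.5·-3.4·3.5² = 37.3 m
Speed at end of phase 3 = 4.70 m/s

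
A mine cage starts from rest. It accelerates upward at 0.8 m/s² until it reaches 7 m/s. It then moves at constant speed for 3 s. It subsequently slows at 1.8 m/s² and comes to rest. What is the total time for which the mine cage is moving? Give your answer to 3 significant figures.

15.6 s

Phase 1 (accelerating): v₀ = 0 m/s, a = 0.8 m/s².
v = v₀ + at → t = (7 − 0) / 0.8 = 8.75 s
v² = v₀² + 2aΔx → Δx = (7² − 0²)/(2·0.8) = 30.6 m

Phase 2 (constant speed): v₀ = 7.00 m/s, a = 0 m/s².
v = v₀ + at = 7.00 + (0)(3) = 7.00 m/s
Δx = v₀t + ½at² = 7.00·3 + 0.5·0·3² = 21.0 m

Phase 3 (decelerating): v₀ = 7.00 m/s, a = -1.8 m/s².
v = v₀ + at → t = (0 − 7.00) / -1.8 = 3.89 s
v² = v₀² + 2aΔx → Δx = (0² − 7.00²)/(2·-1.8) = 13.6 m
Total time = 8.75 + 3.00 + 3.89 = 15.6 s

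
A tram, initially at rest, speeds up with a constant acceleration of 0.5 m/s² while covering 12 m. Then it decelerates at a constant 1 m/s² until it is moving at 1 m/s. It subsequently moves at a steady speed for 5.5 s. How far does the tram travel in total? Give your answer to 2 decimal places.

23.00 m

Phase 1 (accelerating): v₀ = 0 m/s, a = 0.5 m/s².
v² = v₀² + 2aΔx = 0² + 2·0.5·12 = 12.0 → v = 3.46 m/s
t = (v − v₀)/a = (3.46 − 0)/0.5 = 6.93 s

Phase 2 (decelerating): v₀ = 3.46 m/s, a = -1 m/s².
v = v₀ + at → t = (1 − 3.46) / -1 = 2.46 s
v² = v₀² + 2aΔx → Δx = (1² − 3.46²)/(2·-1) = 5.50 m

Phase 3 (constant speed): v₀ = 1.00 m/s, a = 0 m/s².
v = v₀ + at = 1.00 + (0)(5.5) = 1.00 m/s
Δx = v₀t + ½at² = 1.00·5.5 + 0.5·0·5.5² = 5.50 m
Total distance = 12.0 + 5.50 + 5.50 = 23.0 m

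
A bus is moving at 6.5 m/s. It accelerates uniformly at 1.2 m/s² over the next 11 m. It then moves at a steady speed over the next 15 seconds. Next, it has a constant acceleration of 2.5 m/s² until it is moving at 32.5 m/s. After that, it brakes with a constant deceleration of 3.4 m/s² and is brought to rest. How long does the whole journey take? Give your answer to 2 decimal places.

35.73 s

Phase 1 (accelerating): v₀ = 6.50 m/s, a = 1.2 m/s².
v² = v₀² + 2aΔx = 6.50² + 2·1.2·11 = 68.7 → v = 8.29 m/s
t = (v − v₀)/a = (8.29 − 6.50)/1.2 = 1.49 s

Phase 2 (constant speed): v₀ = 8.29 m/s, a = 0 m/s².
v = v₀ + at = 8.29 + (0)(15) = 8.29 m/s
Δx = v₀t + ½at² = 8.29·15 + 0.5·0·15² = 124 m

Phase 3 (accelerating): v₀ = 8.29 m/s, a = 2.5 m/s².
v = v₀ + at → t = (32.5 − 8.29) / 2.5 = 9.69 s
v² = v₀² + 2aΔx → Δx = (32.5² − 8.29²)/(2·2.5) = 198 m

Phase 4 (decelerating): v₀ = 32.5 m/s, a = -3.4 m/s².
v = v₀ + at → t = (0 − 32.5) / -3.4 = 9.56 s
v² = v₀² + 2aΔx → Δx = (0² − 32.5²)/(2·-3.4) = 155 m
Total time = 1.49 + 15.0 + 9.69 + 9.56 = 35.7 s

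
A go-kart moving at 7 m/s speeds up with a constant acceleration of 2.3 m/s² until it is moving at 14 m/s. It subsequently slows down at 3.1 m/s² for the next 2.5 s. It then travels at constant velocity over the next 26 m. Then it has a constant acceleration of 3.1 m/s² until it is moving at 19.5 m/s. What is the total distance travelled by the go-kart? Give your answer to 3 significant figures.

138 m

Phase 1 (accelerating): v₀ = 7.00 m/s, a = 2.3 m/s².
v = v₀ + at → t = (14 − 7.00) / 2.3 = 3.04 s
v² = v₀² + 2aΔx → Δx = (14² − 7.00²)/(2·2.3) = 32.0 m

Phase 2 (decelerating): v₀ = 14.0 m/s, a = -3.1 m/s².
v = v₀ + at = 14.0 + (-3.1)(2.5) = 6.25 m/s
Δx = v₀t + ½at² = 14.0·2.5 + 0.5·-3.1·2.5² = 25.3 m

Phase 3 (constant speed): v₀ = 6.25 m/s, a = 0 m/s².
Constant speed: t = d/v = 26/6.25 = 4.16 s

Phase 4 (accelerating): v₀ = 6.25 m/s, a = 3.1 m/s².
v = v₀ + at → t = (19.5 − 6.25) / 3.1 = 4.27 s
v² = v₀² + 2aΔx → Δx = (19.5² − 6.25²)/(2·3.1) = 55.0 m
Total distance = 32.0 + 25.3 + 26.0 + 55.0 = 138 m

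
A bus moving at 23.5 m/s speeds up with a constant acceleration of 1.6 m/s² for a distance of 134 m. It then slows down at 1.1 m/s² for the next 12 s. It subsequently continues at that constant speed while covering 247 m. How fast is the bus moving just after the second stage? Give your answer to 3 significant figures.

Phase 1 (accelerating): v₀ = 23.5 m/s, a = 1.6 m/s².
v² = v₀² + 2aΔx = 23.5² + 2·1.6·134 = 981 → v = 31.3 m/s
t = (v − v₀)/a = (31.3 − 23.5)/1.6 = 4.89 s

Phase 2 (decelerating): v₀ = 31.3 m/s, a = -1.1 m/s².
v = v₀ + at = 31.3 + (-1.1)(12) = 18.1 m/s
Δx = v₀t + ½at² = 31.3·12 + 0.5·-1.1·12² = 297 m
Speed at end of phase 2 = 18.1 m/s

18.1 m/s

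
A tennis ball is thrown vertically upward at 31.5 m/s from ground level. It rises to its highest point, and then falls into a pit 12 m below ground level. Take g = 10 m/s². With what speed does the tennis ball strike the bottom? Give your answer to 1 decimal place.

Phase 1 (rising): v₀ = 31.5 m/s, a = -10 m/s².
v = v₀ + at → t = (0 − 31.5) / -10 = 3.15 s
v² = v₀² + 2aΔx → Δx = (0² − 31.5²)/(2·-10) = 49.6 m

Phase 2 (falling): v₀ = 0 m/s, a = -10 m/s².
Falls 61.6 m from rest: t = √(2·61.6/10) = 3.51 s; v = g·t = 35.1 m/s.
Final speed = 35.1 m/s

35.1 m/s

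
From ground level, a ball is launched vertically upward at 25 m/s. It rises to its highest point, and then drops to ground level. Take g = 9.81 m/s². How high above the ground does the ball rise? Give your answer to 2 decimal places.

31.86 m

Phase 1 (rising): v₀ = 25.0 m/s, a = -9.81 m/s².
v = v₀ + at → t = (0 − 25.0) / -9.81 = 2.55 s
v² = v₀² + 2aΔx → Δx = (0² − 25.0²)/(2·-9.81) = 31.9 m
Maximum height = 31.9 m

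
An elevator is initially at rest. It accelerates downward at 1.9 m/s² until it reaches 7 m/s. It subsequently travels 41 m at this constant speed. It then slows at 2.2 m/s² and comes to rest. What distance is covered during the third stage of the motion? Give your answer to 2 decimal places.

Phase 1 (accelerating): v₀ = 0 m/s, a = 1.9 m/s².
v = v₀ + at → t = (7 − 0) / 1.9 = 3.68 s
v² = v₀² + 2aΔx → Δx = (7² − 0²)/(2·1.9) = 12.9 m

Phase 2 (constant speed): v₀ = 7.00 m/s, a = 0 m/s².
Constant speed: t = d/v = 41/7.00 = 5.86 s

Phase 3 (decelerating): v₀ = 7.00 m/s, a = -2.2 m/s².
v = v₀ + at → t = (0 − 7.00) / -2.2 = 3.18 s
v² = v₀² + 2aΔx → Δx = (0² − 7.00²)/(2·-2.2) = 11.1 m
Distance in phase 3 = 11.1 m

11.14 m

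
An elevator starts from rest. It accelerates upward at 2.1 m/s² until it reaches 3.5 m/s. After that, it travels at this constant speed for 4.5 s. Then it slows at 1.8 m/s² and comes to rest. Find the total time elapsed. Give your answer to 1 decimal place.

Phase 1 (accelerating): v₀ = 0 m/s, a = 2.1 m/s².
v = v₀ + at → t = (3.5 − 0) / 2.1 = 1.67 s
v² = v₀² + 2aΔx → Δx = (3.5² − 0²)/(2·2.1) = 2.92 m

Phase 2 (constant speed): v₀ = 3.50 m/s, a = 0 m/s².
v = v₀ + at = 3.50 + (0)(4.5) = 3.50 m/s
Δx = v₀t + ½at² = 3.50·4.5 + 0.5·0·4.5² = 15.8 m

Phase 3 (decelerating): v₀ = 3.50 m/s, a = -1.8 m/s².
v = v₀ + at → t = (0 − 3.50) / -1.8 = 1.94 s
v² = v₀² + 2aΔx → Δx = (0² − 3.50²)/(2·-1.8) = 3.40 m
Total time = 1.67 + 4.50 + 1.94 = 8.11 s

8.1 s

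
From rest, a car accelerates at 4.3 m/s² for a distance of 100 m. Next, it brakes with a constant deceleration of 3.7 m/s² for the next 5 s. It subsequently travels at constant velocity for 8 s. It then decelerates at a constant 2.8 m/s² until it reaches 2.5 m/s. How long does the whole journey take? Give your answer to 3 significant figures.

Phase 1 (accelerating): v₀ = 0 m/s, a = 4.3 m/s².
v² = v₀² + 2aΔx = 0² + 2·4.3·100 = 860 → v = 29.3 m/s
t = (v − v₀)/a = (29.3 − 0)/4.3 = 6.82 s

Phase 2 (decelerating): v₀ = 29.3 m/s, a = -3.7 m/s².
v = v₀ + at = 29.3 + (-3.7)(5) = 10.8 m/s
Δx = v₀t + ½at² = 29.3·5 + 0.5·-3.7·5² = 100 m

Phase 3 (constant speed): v₀ = 10.8 m/s, a = 0 m/s².
v = v₀ + at = 10.8 + (0)(8) = 10.8 m/s
Δx = v₀t + ½at² = 10.8·8 + 0.5·0·8² = 86.6 m

Phase 4 (decelerating): v₀ = 10.8 m/s, a = -2.8 m/s².
v = v₀ + at → t = (2.5 − 10.8) / -2.8 = 2.97 s
v² = v₀² + 2aΔx → Δx = (2.5² − 10.8²)/(2·-2.8) = 19.8 m
Total time = 6.82 + 5.00 + 8.00 + 2.97 = 22.8 s

22.8 s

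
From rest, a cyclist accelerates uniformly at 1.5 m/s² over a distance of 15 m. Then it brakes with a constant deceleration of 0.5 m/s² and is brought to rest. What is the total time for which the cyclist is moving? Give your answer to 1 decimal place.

Phase 1 (accelerating): v₀ = 0 m/s, a = 1.5 m/s².
v² = v₀² + 2aΔx = 0² + 2·1.5·15 = 45.0 → v = 6.71 m/s
t = (v − v₀)/a = (6.71 − 0)/1.5 = 4.47 s

Phase 2 (decelerating): v₀ = 6.71 m/s, a = -0.5 m/s².
v = v₀ + at → t = (0 − 6.71) / -0.5 = 13.4 s
v² = v₀² + 2aΔx → Δx = (0² − 6.71²)/(2·-0.5) = 45.0 m
Total time = 4.47 + 13.4 = 17.9 s

17.9 s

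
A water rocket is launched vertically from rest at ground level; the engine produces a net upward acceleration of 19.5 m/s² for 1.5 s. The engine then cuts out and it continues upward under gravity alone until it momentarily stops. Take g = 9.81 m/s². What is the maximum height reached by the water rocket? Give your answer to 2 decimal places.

Phase 1 (powered ascent): v₀ = 0 m/s, a = 19.5 m/s².
v = v₀ + at = 0 + (19.5)(1.5) = 29.2 m/s
Δx = v₀t + ½at² = 0·1.5 + 0.5·19.5·1.5² = 21.9 m

Phase 2 (coasting upward): v₀ = 29.2 m/s, a = -9.81 m/s².
v = v₀ + at → t = (0 − 29.2) / -9.81 = 2.98 s
v² = v₀² + 2aΔx → Δx = (0² − 29.2²)/(2·-9.81) = 43.6 m
Maximum height = 21.9 + 43.6 = 65.5 m

65.54 m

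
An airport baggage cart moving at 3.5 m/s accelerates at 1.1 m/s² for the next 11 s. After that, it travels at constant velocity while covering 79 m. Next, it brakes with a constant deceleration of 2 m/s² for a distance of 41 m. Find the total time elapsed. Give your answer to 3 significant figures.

19.4 s

Phase 1 (accelerating): v₀ = 3.50 m/s, a = 1.1 m/s².
v = v₀ + at = 3.50 + (1.1)(11) = 15.6 m/s
Δx = v₀t + ½at² = 3.50·11 + 0.5·1.1·11² = 105 m

Phase 2 (constant speed): v₀ = 15.6 m/s, a = 0 m/s².
Constant speed: t = d/v = 79/15.6 = 5.06 s

Phase 3 (decelerating): v₀ = 15.6 m/s, a = -2 m/s².
v² = v₀² + 2aΔx = 15.6² + 2·-2·41 = 79.4 → v = 8.91 m/s
t = (v − v₀)/a = (8.91 − 15.6)/-2 = 3.35 s
Total time = 11.0 + 5.06 + 3.35 = 19.4 s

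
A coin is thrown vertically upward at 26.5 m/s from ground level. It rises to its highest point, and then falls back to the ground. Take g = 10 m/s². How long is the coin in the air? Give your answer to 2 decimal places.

5.30 s

Phase 1 (rising): v₀ = 26.5 m/s, a = -10 m/s².
v = v₀ + at → t = (0 − 26.5) / -10 = 2.65 s
v² = v₀² + 2aΔx → Δx = (0² − 26.5²)/(2·-10) = 35.1 m

Phase 2 (falling): v₀ = 0 m/s, a = -10 m/s².
Falls 35.1 m from rest: t = √(2·35.1/10) = 2.65 s; v = g·t = 26.5 m/s.
Total time = 2.65 + 2.65 = 5.30 s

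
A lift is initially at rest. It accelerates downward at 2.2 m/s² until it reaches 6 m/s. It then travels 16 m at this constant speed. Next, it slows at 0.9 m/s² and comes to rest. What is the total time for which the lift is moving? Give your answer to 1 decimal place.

Phase 1 (accelerating): v₀ = 0 m/s, a = 2.2 m/s².
v = v₀ + at → t = (6 − 0) / 2.2 = 2.73 s
v² = v₀² + 2aΔx → Δx = (6² − 0²)/(2·2.2) = 8.18 m

Phase 2 (constant speed): v₀ = 6.00 m/s, a = 0 m/s².
Constant speed: t = d/v = 16/6.00 = 2.67 s

Phase 3 (decelerating): v₀ = 6.00 m/s, a = -0.9 m/s².
v = v₀ + at → t = (0 − 6.00) / -0.9 = 6.67 s
v² = v₀² + 2aΔx → Δx = (0² − 6.00²)/(2·-0.9) = 20.0 m
Total time = 2.73 + 2.67 + 6.67 = 12.1 s

12.1 s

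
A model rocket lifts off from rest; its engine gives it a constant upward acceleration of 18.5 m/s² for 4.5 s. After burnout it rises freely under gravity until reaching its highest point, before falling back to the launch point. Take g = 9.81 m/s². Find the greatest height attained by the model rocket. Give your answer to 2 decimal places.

540.55 m

Phase 1 (powered ascent): v₀ = 0 m/s, a = 18.5 m/s².
v = v₀ + at = 0 + (18.5)(4.5) = 83.2 m/s
Δx = v₀t + ½at² = 0·4.5 + 0.5·18.5·4.5² = 187 m

Phase 2 (coasting upward): v₀ = 83.2 m/s, a = -9.81 m/s².
v = v₀ + at → t = (0 − 83.2) / -9.81 = 8.49 s
v² = v₀² + 2aΔx → Δx = (0² − 83.2²)/(2·-9.81) = 353 m
Maximum height = 187 + 353 = 541 m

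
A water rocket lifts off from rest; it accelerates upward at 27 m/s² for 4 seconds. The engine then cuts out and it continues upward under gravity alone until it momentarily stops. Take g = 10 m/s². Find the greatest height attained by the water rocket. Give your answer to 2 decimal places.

799.20 m

Phase 1 (powered ascent): v₀ = 0 m/s, a = 27 m/s².
v = v₀ + at = 0 + (27)(4) = 108 m/s
Δx = v₀t + ½at² = 0·4 + 0.5·27·4² = 216 m

Phase 2 (coasting upward): v₀ = 108 m/s, a = -10 m/s².
v = v₀ + at → t = (0 − 108) / -10 = 10.8 s
v² = v₀² + 2aΔx → Δx = (0² − 108²)/(2·-10) = 583 m
Maximum height = 216 + 583 = 799 m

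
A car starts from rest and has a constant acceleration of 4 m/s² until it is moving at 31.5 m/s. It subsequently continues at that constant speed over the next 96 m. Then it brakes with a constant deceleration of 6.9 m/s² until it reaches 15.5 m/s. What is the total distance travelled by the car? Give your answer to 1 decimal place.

274.5 m

Phase 1 (accelerating): v₀ = 0 m/s, a = 4 m/s².
v = v₀ + at → t = (31.5 − 0) / 4 = 7.88 s
v² = v₀² + 2aΔx → Δx = (31.5² − 0²)/(2·4) = 124 m

Phase 2 (constant speed): v₀ = 31.5 m/s, a = 0 m/s².
Constant speed: t = d/v = 96/31.5 = 3.05 s

Phase 3 (decelerating): v₀ = 31.5 m/s, a = -6.9 m/s².
v = v₀ + at → t = (15.5 − 31.5) / -6.9 = 2.32 s
v² = v₀² + 2aΔx → Δx = (15.5² − 31.5²)/(2·-6.9) = 54.5 m
Total distance = 124 + 96.0 + 54.5 = 275 m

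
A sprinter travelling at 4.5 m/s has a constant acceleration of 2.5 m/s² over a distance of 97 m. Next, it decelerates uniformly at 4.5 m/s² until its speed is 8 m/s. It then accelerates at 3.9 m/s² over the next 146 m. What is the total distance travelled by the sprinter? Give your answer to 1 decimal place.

292.0 m

Phase 1 (accelerating): v₀ = 4.50 m/s, a = 2.5 m/s².
v² = v₀² + 2aΔx = 4.50² + 2·2.5·97 = 505 → v = 22.5 m/s
t = (v − v₀)/a = (22.5 − 4.50)/2.5 = 7.19 s

Phase 2 (decelerating): v₀ = 22.5 m/s, a = -4.5 m/s².
v = v₀ + at → t = (8 − 22.5) / -4.5 = 3.22 s
v² = v₀² + 2aΔx → Δx = (8² − 22.5²)/(2·-4.5) = 49.0 m

Phase 3 (accelerating): v₀ = 8.00 m/s, a = 3.9 m/s².
v² = v₀² + 2aΔx = 8.00² + 2·3.9·146 = 1200 → v = 34.7 m/s
t = (v − v₀)/a = (34.7 − 8.00)/3.9 = 6.84 s
Total distance = 97.0 + 49.0 + 146 = 292 m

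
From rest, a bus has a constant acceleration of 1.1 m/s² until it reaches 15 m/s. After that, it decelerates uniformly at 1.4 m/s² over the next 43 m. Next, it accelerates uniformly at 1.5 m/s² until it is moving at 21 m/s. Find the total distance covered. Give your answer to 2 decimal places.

257.41 m

Phase 1 (accelerating): v₀ = 0 m/s, a = 1.1 m/s².
v = v₀ + at → t = (15 − 0) / 1.1 = 13.6 s
v² = v₀² + 2aΔx → Δx = (15² − 0²)/(2·1.1) = 102 m

Phase 2 (decelerating): v₀ = 15.0 m/s, a = -1.4 m/s².
v² = v₀² + 2aΔx = 15.0² + 2·-1.4·43 = 105 → v = 10.2 m/s
t = (v − v₀)/a = (10.2 − 15.0)/-1.4 = 3.41 s

Phase 3 (accelerating): v₀ = 10.2 m/s, a = 1.5 m/s².
v = v₀ + at → t = (21 − 10.2) / 1.5 = 7.18 s
v² = v₀² + 2aΔx → Δx = (21² − 10.2²)/(2·1.5) = 112 m
Total distance = 102 + 43.0 + 112 = 257 m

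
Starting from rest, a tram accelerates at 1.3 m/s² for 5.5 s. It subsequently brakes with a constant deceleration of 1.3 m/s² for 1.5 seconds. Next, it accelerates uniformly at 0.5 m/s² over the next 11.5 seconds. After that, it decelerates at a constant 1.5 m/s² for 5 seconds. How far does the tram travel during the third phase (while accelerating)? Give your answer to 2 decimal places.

92.86 m

Phase 1 (accelerating): v₀ = 0 m/s, a = 1.3 m/s².
v = v₀ + at = 0 + (1.3)(5.5) = 7.15 m/s
Δx = v₀t + ½at² = 0·5.5 + 0.5·1.3·5.5² = 19.7 m

Phase 2 (decelerating): v₀ = 7.15 m/s, a = -1.3 m/s².
v = v₀ + at = 7.15 + (-1.3)(1.5) = 5.20 m/s
Δx = v₀t + ½at² = 7.15·1.5 + 0.5·-1.3·1.5² = 9.26 m

Phase 3 (accelerating): v₀ = 5.20 m/s, a = 0.5 m/s².
v = v₀ + at = 5.20 + (0.5)(11.5) = 10.9 m/s
Δx = v₀t + ½at² = 5.20·11.5 + 0.5·0.5·11.5² = 92.9 m
Distance in phase 3 = 92.9 m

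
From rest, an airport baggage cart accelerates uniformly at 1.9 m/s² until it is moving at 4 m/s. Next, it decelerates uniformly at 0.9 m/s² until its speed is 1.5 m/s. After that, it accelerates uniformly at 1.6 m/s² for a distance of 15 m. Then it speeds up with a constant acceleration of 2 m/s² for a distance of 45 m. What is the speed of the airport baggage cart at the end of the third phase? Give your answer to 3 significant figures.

Phase 1 (accelerating): v₀ = 0 m/s, a = 1.9 m/s².
v = v₀ + at → t = (4 − 0) / 1.9 = 2.11 s
v² = v₀² + 2aΔx → Δx = (4² − 0²)/(2·1.9) = 4.21 m

Phase 2 (decelerating): v₀ = 4.00 m/s, a = -0.9 m/s².
v = v₀ + at → t = (1.5 − 4.00) / -0.9 = 2.78 s
v² = v₀² + 2aΔx → Δx = (1.5² − 4.00²)/(2·-0.9) = 7.64 m

Phase 3 (accelerating): v₀ = 1.50 m/s, a = 1.6 m/s².
v² = v₀² + 2aΔx = 1.50² + 2·1.6·15 = 50.2 → v = 7.09 m/s
t = (v − v₀)/a = (7.09 − 1.50)/1.6 = 3.49 s
Speed at end of phase 3 = 7.09 m/s

7.09 m/s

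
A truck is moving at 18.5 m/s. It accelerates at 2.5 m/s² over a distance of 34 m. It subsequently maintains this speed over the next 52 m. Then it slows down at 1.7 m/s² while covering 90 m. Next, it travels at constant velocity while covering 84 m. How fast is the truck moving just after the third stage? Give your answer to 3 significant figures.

Phase 1 (accelerating): v₀ = 18.5 m/s, a = 2.5 m/s².
v² = v₀² + 2aΔx = 18.5² + 2·2.5·34 = 512 → v = 22.6 m/s
t = (v − v₀)/a = (22.6 − 18.5)/2.5 = 1.65 s

Phase 2 (constant speed): v₀ = 22.6 m/s, a = 0 m/s².
Constant speed: t = d/v = 52/22.6 = 2.30 s

Phase 3 (decelerating): v₀ = 22.6 m/s, a = -1.7 m/s².
v² = v₀² + 2aΔx = 22.6² + 2·-1.7·90 = 206 → v = 14.4 m/s
t = (v − v₀)/a = (14.4 − 22.6)/-1.7 = 4.87 s
Speed at end of phase 3 = 14.4 m/s

14.4 m/s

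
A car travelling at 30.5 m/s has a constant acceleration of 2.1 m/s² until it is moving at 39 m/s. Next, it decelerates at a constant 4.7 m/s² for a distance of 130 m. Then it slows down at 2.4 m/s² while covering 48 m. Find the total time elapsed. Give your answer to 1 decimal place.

12.4 s

Phase 1 (accelerating): v₀ = 30.5 m/s, a = 2.1 m/s².
v = v₀ + at → t = (39 − 30.5) / 2.1 = 4.05 s
v² = v₀² + 2aΔx → Δx = (39² − 30.5²)/(2·2.1) = 141 m

Phase 2 (decelerating): v₀ = 39.0 m/s, a = -4.7 m/s².
v² = v₀² + 2aΔx = 39.0² + 2·-4.7·130 = 299 → v = 17.3 m/s
t = (v − v₀)/a = (17.3 − 39.0)/-4.7 = 4.62 s

Phase 3 (decelerating): v₀ = 17.3 m/s, a = -2.4 m/s².
v² = v₀² + 2aΔx = 17.3² + 2·-2.4·48 = 68.6 → v = 8.28 m/s
t = (v − v₀)/a = (8.28 − 17.3)/-2.4 = 3.75 s
Total time = 4.05 + 4.62 + 3.75 = 12.4 s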